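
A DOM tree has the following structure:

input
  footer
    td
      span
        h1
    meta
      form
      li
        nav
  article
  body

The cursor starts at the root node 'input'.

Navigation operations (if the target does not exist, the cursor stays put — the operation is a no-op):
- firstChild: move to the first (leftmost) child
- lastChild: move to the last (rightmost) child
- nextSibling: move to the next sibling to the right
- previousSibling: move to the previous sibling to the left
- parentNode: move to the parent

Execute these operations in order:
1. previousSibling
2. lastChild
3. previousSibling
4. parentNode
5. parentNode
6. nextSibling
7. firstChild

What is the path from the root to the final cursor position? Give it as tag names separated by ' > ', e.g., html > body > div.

After 1 (previousSibling): input (no-op, stayed)
After 2 (lastChild): body
After 3 (previousSibling): article
After 4 (parentNode): input
After 5 (parentNode): input (no-op, stayed)
After 6 (nextSibling): input (no-op, stayed)
After 7 (firstChild): footer

Answer: input > footer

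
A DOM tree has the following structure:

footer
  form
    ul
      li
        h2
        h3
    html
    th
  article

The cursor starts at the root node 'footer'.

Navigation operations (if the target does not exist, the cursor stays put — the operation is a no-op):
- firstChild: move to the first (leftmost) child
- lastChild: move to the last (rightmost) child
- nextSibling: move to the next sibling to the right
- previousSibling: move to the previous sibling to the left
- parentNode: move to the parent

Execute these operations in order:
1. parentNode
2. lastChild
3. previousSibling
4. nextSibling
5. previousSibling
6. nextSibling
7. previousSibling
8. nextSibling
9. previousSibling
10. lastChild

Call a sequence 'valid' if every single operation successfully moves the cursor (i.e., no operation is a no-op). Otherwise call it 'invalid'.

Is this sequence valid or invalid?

Answer: invalid

Derivation:
After 1 (parentNode): footer (no-op, stayed)
After 2 (lastChild): article
After 3 (previousSibling): form
After 4 (nextSibling): article
After 5 (previousSibling): form
After 6 (nextSibling): article
After 7 (previousSibling): form
After 8 (nextSibling): article
After 9 (previousSibling): form
After 10 (lastChild): th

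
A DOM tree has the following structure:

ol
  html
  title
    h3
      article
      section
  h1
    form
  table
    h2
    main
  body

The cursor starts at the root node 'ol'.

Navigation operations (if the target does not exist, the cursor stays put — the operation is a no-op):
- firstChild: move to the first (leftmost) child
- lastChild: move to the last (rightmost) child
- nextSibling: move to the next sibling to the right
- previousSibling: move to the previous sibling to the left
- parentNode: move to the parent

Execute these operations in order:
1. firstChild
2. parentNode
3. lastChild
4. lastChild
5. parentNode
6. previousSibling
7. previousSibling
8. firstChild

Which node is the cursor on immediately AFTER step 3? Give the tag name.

After 1 (firstChild): html
After 2 (parentNode): ol
After 3 (lastChild): body

Answer: body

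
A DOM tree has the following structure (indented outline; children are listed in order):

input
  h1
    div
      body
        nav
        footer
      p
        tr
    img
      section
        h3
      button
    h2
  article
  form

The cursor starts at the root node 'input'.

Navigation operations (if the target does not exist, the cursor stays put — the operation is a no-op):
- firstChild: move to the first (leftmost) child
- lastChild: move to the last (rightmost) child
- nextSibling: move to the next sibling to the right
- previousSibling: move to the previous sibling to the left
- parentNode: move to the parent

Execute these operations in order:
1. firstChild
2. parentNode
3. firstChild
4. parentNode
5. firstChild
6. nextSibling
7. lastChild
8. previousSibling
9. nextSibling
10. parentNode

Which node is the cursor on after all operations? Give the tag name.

Answer: input

Derivation:
After 1 (firstChild): h1
After 2 (parentNode): input
After 3 (firstChild): h1
After 4 (parentNode): input
After 5 (firstChild): h1
After 6 (nextSibling): article
After 7 (lastChild): article (no-op, stayed)
After 8 (previousSibling): h1
After 9 (nextSibling): article
After 10 (parentNode): input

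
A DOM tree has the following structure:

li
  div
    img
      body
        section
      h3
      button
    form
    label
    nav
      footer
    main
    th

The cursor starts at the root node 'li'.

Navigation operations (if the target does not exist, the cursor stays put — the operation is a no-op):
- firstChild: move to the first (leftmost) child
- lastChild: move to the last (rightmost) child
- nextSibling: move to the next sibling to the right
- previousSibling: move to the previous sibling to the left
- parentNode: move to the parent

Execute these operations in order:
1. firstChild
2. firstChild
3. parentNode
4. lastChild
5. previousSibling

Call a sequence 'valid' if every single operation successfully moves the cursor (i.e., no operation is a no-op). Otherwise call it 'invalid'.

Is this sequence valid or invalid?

Answer: valid

Derivation:
After 1 (firstChild): div
After 2 (firstChild): img
After 3 (parentNode): div
After 4 (lastChild): th
After 5 (previousSibling): main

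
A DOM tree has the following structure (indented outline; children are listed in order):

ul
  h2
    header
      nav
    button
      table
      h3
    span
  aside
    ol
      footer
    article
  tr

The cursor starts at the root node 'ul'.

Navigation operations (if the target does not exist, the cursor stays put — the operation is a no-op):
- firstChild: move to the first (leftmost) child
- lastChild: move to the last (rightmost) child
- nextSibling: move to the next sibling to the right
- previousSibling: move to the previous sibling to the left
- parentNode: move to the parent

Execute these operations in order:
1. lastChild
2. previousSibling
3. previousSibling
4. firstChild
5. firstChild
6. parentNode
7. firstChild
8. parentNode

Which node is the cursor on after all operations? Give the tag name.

After 1 (lastChild): tr
After 2 (previousSibling): aside
After 3 (previousSibling): h2
After 4 (firstChild): header
After 5 (firstChild): nav
After 6 (parentNode): header
After 7 (firstChild): nav
After 8 (parentNode): header

Answer: header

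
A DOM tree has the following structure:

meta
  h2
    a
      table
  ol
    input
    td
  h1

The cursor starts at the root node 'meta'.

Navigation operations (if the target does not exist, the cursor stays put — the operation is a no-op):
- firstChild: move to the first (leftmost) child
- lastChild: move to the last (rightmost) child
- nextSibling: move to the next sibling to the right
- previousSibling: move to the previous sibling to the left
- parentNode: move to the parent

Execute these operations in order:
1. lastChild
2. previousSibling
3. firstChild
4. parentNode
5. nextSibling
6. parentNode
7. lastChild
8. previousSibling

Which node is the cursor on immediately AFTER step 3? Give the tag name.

Answer: input

Derivation:
After 1 (lastChild): h1
After 2 (previousSibling): ol
After 3 (firstChild): input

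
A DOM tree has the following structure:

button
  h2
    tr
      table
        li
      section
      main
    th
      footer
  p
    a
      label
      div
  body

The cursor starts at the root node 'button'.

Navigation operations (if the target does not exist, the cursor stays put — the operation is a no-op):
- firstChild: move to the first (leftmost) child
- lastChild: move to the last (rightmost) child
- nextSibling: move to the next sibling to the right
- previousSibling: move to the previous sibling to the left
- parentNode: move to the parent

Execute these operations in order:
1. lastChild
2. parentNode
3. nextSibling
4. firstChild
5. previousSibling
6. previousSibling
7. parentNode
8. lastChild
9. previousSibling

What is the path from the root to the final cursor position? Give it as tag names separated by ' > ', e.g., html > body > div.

After 1 (lastChild): body
After 2 (parentNode): button
After 3 (nextSibling): button (no-op, stayed)
After 4 (firstChild): h2
After 5 (previousSibling): h2 (no-op, stayed)
After 6 (previousSibling): h2 (no-op, stayed)
After 7 (parentNode): button
After 8 (lastChild): body
After 9 (previousSibling): p

Answer: button > p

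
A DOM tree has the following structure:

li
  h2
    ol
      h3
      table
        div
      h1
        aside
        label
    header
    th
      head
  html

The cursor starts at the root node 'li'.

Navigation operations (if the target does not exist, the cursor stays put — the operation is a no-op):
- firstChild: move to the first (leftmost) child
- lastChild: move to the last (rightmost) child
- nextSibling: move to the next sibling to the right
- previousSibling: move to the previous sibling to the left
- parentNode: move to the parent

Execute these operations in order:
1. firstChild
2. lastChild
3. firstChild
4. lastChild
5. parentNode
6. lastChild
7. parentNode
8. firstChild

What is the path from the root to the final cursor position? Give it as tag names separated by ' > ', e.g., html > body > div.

Answer: li > h2 > th > head

Derivation:
After 1 (firstChild): h2
After 2 (lastChild): th
After 3 (firstChild): head
After 4 (lastChild): head (no-op, stayed)
After 5 (parentNode): th
After 6 (lastChild): head
After 7 (parentNode): th
After 8 (firstChild): head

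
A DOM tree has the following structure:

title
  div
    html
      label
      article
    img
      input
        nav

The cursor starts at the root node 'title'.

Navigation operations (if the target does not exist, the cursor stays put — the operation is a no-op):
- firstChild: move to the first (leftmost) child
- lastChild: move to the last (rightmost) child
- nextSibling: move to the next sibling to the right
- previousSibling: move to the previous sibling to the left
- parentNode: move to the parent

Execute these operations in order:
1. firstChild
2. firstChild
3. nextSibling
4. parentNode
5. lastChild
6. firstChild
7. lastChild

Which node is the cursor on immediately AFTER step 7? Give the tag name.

After 1 (firstChild): div
After 2 (firstChild): html
After 3 (nextSibling): img
After 4 (parentNode): div
After 5 (lastChild): img
After 6 (firstChild): input
After 7 (lastChild): nav

Answer: nav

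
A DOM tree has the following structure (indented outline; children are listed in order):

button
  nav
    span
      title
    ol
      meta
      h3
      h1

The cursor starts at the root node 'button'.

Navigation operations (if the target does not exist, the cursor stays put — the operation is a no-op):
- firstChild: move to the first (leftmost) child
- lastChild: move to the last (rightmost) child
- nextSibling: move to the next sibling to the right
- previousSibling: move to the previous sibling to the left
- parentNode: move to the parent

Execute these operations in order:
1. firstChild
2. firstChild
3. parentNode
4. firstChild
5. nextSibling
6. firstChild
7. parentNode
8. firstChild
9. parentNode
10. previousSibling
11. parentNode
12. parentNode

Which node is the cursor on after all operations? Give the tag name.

After 1 (firstChild): nav
After 2 (firstChild): span
After 3 (parentNode): nav
After 4 (firstChild): span
After 5 (nextSibling): ol
After 6 (firstChild): meta
After 7 (parentNode): ol
After 8 (firstChild): meta
After 9 (parentNode): ol
After 10 (previousSibling): span
After 11 (parentNode): nav
After 12 (parentNode): button

Answer: button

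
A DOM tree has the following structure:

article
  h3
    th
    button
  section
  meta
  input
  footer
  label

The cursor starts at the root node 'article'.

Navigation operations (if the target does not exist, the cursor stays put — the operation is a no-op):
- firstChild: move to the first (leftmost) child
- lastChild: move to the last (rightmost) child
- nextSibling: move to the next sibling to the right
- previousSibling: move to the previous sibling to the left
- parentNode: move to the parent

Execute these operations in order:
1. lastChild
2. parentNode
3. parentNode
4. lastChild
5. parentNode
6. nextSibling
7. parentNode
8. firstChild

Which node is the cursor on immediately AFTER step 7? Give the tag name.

After 1 (lastChild): label
After 2 (parentNode): article
After 3 (parentNode): article (no-op, stayed)
After 4 (lastChild): label
After 5 (parentNode): article
After 6 (nextSibling): article (no-op, stayed)
After 7 (parentNode): article (no-op, stayed)

Answer: article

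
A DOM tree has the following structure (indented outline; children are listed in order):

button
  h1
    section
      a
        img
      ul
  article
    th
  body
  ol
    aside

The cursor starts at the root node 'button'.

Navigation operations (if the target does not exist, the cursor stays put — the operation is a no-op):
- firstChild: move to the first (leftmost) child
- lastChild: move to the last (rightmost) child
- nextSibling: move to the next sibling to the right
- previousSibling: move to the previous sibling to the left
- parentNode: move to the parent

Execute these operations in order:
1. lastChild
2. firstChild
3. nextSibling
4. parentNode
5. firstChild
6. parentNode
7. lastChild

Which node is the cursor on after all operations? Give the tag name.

After 1 (lastChild): ol
After 2 (firstChild): aside
After 3 (nextSibling): aside (no-op, stayed)
After 4 (parentNode): ol
After 5 (firstChild): aside
After 6 (parentNode): ol
After 7 (lastChild): aside

Answer: aside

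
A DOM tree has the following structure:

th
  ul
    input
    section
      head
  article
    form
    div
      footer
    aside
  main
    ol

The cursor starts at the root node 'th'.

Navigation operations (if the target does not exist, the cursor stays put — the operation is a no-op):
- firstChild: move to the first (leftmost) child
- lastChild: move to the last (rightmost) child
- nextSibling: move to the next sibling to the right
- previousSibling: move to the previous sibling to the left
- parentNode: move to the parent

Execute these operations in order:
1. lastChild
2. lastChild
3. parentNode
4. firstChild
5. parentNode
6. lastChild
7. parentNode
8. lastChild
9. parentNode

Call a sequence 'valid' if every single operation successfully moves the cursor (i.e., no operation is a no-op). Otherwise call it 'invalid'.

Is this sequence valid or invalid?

Answer: valid

Derivation:
After 1 (lastChild): main
After 2 (lastChild): ol
After 3 (parentNode): main
After 4 (firstChild): ol
After 5 (parentNode): main
After 6 (lastChild): ol
After 7 (parentNode): main
After 8 (lastChild): ol
After 9 (parentNode): main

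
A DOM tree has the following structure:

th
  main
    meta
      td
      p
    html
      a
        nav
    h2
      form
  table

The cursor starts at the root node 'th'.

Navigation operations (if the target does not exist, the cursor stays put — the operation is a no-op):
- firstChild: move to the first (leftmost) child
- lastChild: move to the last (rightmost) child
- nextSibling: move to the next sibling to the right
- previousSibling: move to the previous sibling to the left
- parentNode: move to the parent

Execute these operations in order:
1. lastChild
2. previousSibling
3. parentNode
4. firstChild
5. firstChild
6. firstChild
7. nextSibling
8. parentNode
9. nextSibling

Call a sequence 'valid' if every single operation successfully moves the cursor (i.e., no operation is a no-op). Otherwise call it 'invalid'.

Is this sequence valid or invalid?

After 1 (lastChild): table
After 2 (previousSibling): main
After 3 (parentNode): th
After 4 (firstChild): main
After 5 (firstChild): meta
After 6 (firstChild): td
After 7 (nextSibling): p
After 8 (parentNode): meta
After 9 (nextSibling): html

Answer: valid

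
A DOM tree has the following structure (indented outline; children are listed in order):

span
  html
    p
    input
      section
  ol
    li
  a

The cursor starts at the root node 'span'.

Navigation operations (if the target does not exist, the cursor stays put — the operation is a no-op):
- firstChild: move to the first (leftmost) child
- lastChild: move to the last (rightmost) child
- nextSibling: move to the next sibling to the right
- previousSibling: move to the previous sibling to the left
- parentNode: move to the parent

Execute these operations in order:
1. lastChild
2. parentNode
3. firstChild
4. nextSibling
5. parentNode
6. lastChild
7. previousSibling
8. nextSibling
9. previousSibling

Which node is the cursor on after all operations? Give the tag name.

After 1 (lastChild): a
After 2 (parentNode): span
After 3 (firstChild): html
After 4 (nextSibling): ol
After 5 (parentNode): span
After 6 (lastChild): a
After 7 (previousSibling): ol
After 8 (nextSibling): a
After 9 (previousSibling): ol

Answer: ol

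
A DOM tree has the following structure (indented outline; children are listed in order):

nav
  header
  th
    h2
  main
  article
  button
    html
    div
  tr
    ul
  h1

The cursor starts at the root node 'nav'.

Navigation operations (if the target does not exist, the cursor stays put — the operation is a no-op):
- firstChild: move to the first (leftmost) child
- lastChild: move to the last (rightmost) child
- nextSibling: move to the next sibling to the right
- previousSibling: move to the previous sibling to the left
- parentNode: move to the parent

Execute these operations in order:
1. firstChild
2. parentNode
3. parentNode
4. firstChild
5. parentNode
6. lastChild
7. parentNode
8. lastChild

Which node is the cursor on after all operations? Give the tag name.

After 1 (firstChild): header
After 2 (parentNode): nav
After 3 (parentNode): nav (no-op, stayed)
After 4 (firstChild): header
After 5 (parentNode): nav
After 6 (lastChild): h1
After 7 (parentNode): nav
After 8 (lastChild): h1

Answer: h1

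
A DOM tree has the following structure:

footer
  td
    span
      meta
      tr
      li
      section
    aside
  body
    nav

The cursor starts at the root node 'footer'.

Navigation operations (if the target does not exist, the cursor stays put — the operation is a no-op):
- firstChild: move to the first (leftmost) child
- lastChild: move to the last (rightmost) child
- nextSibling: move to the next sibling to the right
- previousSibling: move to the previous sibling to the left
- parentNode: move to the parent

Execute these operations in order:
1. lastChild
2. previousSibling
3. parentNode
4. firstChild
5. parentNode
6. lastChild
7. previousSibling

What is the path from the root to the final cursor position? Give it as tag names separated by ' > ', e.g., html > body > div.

After 1 (lastChild): body
After 2 (previousSibling): td
After 3 (parentNode): footer
After 4 (firstChild): td
After 5 (parentNode): footer
After 6 (lastChild): body
After 7 (previousSibling): td

Answer: footer > td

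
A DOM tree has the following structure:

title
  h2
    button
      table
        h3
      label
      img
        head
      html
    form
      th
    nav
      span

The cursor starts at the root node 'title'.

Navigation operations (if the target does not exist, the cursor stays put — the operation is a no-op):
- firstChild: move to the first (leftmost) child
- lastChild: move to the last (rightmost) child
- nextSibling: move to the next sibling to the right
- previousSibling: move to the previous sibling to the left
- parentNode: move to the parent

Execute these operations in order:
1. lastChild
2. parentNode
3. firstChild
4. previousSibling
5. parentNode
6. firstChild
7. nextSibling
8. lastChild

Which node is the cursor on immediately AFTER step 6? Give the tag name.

Answer: h2

Derivation:
After 1 (lastChild): h2
After 2 (parentNode): title
After 3 (firstChild): h2
After 4 (previousSibling): h2 (no-op, stayed)
After 5 (parentNode): title
After 6 (firstChild): h2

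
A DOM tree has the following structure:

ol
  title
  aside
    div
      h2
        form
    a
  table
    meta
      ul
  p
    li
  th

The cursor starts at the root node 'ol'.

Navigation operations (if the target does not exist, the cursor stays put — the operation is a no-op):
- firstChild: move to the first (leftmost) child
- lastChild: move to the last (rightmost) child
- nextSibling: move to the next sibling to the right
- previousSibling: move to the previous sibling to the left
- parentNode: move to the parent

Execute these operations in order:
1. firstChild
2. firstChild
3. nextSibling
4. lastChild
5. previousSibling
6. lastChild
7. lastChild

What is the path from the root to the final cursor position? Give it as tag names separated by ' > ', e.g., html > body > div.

After 1 (firstChild): title
After 2 (firstChild): title (no-op, stayed)
After 3 (nextSibling): aside
After 4 (lastChild): a
After 5 (previousSibling): div
After 6 (lastChild): h2
After 7 (lastChild): form

Answer: ol > aside > div > h2 > form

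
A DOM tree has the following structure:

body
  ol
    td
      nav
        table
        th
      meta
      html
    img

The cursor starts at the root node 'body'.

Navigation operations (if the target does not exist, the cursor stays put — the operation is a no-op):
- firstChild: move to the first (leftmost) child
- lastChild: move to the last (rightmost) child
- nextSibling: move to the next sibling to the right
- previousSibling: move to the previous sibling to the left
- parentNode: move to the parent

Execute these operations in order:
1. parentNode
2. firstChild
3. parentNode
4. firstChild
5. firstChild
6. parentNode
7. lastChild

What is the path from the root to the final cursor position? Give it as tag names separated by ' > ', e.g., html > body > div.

After 1 (parentNode): body (no-op, stayed)
After 2 (firstChild): ol
After 3 (parentNode): body
After 4 (firstChild): ol
After 5 (firstChild): td
After 6 (parentNode): ol
After 7 (lastChild): img

Answer: body > ol > img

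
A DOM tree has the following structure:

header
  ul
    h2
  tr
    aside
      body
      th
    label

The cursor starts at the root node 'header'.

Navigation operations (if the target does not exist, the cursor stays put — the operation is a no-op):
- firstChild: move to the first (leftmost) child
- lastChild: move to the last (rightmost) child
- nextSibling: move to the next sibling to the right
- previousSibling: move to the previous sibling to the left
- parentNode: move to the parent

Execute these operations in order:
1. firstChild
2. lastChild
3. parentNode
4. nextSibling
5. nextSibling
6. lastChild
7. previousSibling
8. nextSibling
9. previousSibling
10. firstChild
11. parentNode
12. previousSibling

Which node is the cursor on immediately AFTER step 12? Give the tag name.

After 1 (firstChild): ul
After 2 (lastChild): h2
After 3 (parentNode): ul
After 4 (nextSibling): tr
After 5 (nextSibling): tr (no-op, stayed)
After 6 (lastChild): label
After 7 (previousSibling): aside
After 8 (nextSibling): label
After 9 (previousSibling): aside
After 10 (firstChild): body
After 11 (parentNode): aside
After 12 (previousSibling): aside (no-op, stayed)

Answer: aside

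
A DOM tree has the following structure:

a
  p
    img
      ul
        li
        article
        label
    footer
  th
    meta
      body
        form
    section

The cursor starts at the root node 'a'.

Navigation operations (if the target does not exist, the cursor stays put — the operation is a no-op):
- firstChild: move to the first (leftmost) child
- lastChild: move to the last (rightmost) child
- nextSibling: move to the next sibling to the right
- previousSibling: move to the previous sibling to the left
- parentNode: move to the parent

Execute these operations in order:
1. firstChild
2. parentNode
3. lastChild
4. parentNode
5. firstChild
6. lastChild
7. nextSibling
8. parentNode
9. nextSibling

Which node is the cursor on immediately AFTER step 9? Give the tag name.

Answer: th

Derivation:
After 1 (firstChild): p
After 2 (parentNode): a
After 3 (lastChild): th
After 4 (parentNode): a
After 5 (firstChild): p
After 6 (lastChild): footer
After 7 (nextSibling): footer (no-op, stayed)
After 8 (parentNode): p
After 9 (nextSibling): th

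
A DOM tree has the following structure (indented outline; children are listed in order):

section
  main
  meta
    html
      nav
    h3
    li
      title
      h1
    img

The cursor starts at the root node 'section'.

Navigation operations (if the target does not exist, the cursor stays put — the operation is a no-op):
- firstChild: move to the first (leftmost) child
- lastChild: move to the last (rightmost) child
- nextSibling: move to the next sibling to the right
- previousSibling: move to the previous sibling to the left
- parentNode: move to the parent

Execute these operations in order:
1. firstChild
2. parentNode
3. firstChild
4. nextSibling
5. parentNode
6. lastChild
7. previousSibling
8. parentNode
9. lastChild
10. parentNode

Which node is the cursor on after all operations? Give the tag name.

Answer: section

Derivation:
After 1 (firstChild): main
After 2 (parentNode): section
After 3 (firstChild): main
After 4 (nextSibling): meta
After 5 (parentNode): section
After 6 (lastChild): meta
After 7 (previousSibling): main
After 8 (parentNode): section
After 9 (lastChild): meta
After 10 (parentNode): section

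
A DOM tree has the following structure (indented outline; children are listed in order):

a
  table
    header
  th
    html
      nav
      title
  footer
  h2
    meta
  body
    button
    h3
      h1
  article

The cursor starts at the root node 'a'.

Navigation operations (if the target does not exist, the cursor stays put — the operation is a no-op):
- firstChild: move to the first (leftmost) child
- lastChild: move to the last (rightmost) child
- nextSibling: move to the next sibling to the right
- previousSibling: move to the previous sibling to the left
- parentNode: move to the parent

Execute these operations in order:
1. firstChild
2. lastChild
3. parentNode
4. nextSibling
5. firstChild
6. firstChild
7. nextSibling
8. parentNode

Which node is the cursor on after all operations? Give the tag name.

After 1 (firstChild): table
After 2 (lastChild): header
After 3 (parentNode): table
After 4 (nextSibling): th
After 5 (firstChild): html
After 6 (firstChild): nav
After 7 (nextSibling): title
After 8 (parentNode): html

Answer: html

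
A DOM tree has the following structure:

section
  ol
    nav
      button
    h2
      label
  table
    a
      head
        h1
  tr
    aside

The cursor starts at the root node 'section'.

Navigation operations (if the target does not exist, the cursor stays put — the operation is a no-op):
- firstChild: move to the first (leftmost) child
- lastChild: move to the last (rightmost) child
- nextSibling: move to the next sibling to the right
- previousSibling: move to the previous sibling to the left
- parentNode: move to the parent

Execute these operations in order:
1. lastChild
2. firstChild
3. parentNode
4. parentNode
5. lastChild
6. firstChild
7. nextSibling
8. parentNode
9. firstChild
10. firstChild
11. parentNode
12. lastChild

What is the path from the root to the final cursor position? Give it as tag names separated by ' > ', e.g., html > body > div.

After 1 (lastChild): tr
After 2 (firstChild): aside
After 3 (parentNode): tr
After 4 (parentNode): section
After 5 (lastChild): tr
After 6 (firstChild): aside
After 7 (nextSibling): aside (no-op, stayed)
After 8 (parentNode): tr
After 9 (firstChild): aside
After 10 (firstChild): aside (no-op, stayed)
After 11 (parentNode): tr
After 12 (lastChild): aside

Answer: section > tr > aside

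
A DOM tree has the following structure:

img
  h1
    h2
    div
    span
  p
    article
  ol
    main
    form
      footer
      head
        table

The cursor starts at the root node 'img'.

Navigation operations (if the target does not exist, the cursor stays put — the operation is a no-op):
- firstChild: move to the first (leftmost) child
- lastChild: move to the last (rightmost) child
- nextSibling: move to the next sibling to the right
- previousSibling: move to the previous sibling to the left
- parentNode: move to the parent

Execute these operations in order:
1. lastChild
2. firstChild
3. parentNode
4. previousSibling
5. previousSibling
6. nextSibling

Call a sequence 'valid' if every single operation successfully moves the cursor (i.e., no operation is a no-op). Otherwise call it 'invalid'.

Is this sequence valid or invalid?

Answer: valid

Derivation:
After 1 (lastChild): ol
After 2 (firstChild): main
After 3 (parentNode): ol
After 4 (previousSibling): p
After 5 (previousSibling): h1
After 6 (nextSibling): p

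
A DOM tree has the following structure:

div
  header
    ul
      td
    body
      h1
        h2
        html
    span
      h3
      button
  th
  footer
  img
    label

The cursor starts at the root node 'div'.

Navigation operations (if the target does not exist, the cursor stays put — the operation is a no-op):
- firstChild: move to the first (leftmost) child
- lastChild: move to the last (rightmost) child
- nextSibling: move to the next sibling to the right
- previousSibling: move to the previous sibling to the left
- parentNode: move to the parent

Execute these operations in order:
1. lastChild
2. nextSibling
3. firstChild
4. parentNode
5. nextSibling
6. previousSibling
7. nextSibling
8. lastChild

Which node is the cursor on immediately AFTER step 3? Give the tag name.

Answer: label

Derivation:
After 1 (lastChild): img
After 2 (nextSibling): img (no-op, stayed)
After 3 (firstChild): label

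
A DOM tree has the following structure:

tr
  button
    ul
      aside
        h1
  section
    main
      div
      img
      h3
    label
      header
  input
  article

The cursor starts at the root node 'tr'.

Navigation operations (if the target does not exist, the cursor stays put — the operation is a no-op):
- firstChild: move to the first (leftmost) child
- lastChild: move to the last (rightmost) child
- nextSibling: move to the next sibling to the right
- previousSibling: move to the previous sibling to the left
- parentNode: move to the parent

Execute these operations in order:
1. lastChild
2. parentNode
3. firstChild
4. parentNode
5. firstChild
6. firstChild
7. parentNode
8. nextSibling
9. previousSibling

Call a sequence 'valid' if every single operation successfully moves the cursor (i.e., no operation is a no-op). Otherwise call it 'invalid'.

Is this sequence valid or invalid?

Answer: valid

Derivation:
After 1 (lastChild): article
After 2 (parentNode): tr
After 3 (firstChild): button
After 4 (parentNode): tr
After 5 (firstChild): button
After 6 (firstChild): ul
After 7 (parentNode): button
After 8 (nextSibling): section
After 9 (previousSibling): button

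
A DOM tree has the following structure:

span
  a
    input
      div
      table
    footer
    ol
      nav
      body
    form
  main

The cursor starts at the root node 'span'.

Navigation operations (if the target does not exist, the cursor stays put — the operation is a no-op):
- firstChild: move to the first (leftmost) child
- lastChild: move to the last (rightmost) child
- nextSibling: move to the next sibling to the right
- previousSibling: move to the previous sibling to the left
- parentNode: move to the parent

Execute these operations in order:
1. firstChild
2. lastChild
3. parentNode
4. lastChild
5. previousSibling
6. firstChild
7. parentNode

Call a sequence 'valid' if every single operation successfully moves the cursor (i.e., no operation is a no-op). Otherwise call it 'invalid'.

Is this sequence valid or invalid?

Answer: valid

Derivation:
After 1 (firstChild): a
After 2 (lastChild): form
After 3 (parentNode): a
After 4 (lastChild): form
After 5 (previousSibling): ol
After 6 (firstChild): nav
After 7 (parentNode): ol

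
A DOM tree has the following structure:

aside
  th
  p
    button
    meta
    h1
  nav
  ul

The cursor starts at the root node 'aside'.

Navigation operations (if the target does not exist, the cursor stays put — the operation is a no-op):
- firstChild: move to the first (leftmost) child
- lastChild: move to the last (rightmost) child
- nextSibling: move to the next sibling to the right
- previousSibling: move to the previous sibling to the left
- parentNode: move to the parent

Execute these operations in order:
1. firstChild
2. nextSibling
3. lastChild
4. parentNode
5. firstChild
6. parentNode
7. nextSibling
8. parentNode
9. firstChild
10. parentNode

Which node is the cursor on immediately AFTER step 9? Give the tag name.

After 1 (firstChild): th
After 2 (nextSibling): p
After 3 (lastChild): h1
After 4 (parentNode): p
After 5 (firstChild): button
After 6 (parentNode): p
After 7 (nextSibling): nav
After 8 (parentNode): aside
After 9 (firstChild): th

Answer: th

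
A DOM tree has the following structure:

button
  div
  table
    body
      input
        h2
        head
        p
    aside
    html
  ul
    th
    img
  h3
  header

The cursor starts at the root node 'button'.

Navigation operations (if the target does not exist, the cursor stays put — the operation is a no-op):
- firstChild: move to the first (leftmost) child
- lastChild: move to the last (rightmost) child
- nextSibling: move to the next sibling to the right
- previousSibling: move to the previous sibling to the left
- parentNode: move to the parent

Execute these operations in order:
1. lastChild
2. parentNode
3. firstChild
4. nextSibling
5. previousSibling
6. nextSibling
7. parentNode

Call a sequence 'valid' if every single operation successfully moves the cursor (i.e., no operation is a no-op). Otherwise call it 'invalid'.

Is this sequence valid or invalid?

Answer: valid

Derivation:
After 1 (lastChild): header
After 2 (parentNode): button
After 3 (firstChild): div
After 4 (nextSibling): table
After 5 (previousSibling): div
After 6 (nextSibling): table
After 7 (parentNode): button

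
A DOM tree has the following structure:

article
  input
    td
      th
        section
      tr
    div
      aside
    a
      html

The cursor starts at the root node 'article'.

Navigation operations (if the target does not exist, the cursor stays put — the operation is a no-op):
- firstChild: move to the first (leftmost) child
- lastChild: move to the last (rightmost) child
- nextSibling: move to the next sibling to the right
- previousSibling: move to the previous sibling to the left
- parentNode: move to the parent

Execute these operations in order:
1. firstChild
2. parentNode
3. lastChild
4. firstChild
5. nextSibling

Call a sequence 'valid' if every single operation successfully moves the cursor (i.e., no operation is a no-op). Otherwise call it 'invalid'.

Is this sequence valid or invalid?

Answer: valid

Derivation:
After 1 (firstChild): input
After 2 (parentNode): article
After 3 (lastChild): input
After 4 (firstChild): td
After 5 (nextSibling): div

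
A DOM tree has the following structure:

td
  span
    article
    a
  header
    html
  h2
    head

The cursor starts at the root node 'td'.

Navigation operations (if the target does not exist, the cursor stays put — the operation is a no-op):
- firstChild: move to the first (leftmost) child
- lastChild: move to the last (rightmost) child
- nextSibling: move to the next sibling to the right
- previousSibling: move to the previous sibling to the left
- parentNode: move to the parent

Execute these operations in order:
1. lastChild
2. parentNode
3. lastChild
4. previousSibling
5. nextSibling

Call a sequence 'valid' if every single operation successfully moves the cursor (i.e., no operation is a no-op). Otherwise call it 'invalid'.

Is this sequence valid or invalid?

After 1 (lastChild): h2
After 2 (parentNode): td
After 3 (lastChild): h2
After 4 (previousSibling): header
After 5 (nextSibling): h2

Answer: valid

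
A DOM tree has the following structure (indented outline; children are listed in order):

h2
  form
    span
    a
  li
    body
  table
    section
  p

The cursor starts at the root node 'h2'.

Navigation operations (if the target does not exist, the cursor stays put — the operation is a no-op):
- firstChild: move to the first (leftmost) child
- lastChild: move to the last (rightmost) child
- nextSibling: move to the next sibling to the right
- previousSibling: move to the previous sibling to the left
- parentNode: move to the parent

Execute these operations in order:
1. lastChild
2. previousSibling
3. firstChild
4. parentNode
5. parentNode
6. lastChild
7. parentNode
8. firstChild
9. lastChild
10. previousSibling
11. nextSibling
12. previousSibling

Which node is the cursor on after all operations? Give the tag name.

Answer: span

Derivation:
After 1 (lastChild): p
After 2 (previousSibling): table
After 3 (firstChild): section
After 4 (parentNode): table
After 5 (parentNode): h2
After 6 (lastChild): p
After 7 (parentNode): h2
After 8 (firstChild): form
After 9 (lastChild): a
After 10 (previousSibling): span
After 11 (nextSibling): a
After 12 (previousSibling): span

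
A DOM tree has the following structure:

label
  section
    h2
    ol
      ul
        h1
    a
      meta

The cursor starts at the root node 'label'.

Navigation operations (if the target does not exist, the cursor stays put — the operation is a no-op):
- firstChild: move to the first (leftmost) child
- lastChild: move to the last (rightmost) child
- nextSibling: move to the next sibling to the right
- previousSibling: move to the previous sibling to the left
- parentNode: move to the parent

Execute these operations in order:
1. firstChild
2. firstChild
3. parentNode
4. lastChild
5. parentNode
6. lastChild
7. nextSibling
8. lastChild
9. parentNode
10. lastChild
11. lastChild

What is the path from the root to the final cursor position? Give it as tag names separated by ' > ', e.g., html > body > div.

After 1 (firstChild): section
After 2 (firstChild): h2
After 3 (parentNode): section
After 4 (lastChild): a
After 5 (parentNode): section
After 6 (lastChild): a
After 7 (nextSibling): a (no-op, stayed)
After 8 (lastChild): meta
After 9 (parentNode): a
After 10 (lastChild): meta
After 11 (lastChild): meta (no-op, stayed)

Answer: label > section > a > meta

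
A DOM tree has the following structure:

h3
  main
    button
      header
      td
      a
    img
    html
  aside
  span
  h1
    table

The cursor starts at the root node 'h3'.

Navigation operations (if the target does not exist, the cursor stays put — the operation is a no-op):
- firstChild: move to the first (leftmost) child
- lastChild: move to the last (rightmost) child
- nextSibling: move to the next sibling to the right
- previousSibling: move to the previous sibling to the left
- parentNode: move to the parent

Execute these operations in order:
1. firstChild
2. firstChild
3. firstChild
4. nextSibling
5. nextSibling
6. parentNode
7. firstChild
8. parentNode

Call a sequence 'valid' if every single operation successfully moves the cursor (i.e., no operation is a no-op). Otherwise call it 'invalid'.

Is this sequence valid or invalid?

After 1 (firstChild): main
After 2 (firstChild): button
After 3 (firstChild): header
After 4 (nextSibling): td
After 5 (nextSibling): a
After 6 (parentNode): button
After 7 (firstChild): header
After 8 (parentNode): button

Answer: valid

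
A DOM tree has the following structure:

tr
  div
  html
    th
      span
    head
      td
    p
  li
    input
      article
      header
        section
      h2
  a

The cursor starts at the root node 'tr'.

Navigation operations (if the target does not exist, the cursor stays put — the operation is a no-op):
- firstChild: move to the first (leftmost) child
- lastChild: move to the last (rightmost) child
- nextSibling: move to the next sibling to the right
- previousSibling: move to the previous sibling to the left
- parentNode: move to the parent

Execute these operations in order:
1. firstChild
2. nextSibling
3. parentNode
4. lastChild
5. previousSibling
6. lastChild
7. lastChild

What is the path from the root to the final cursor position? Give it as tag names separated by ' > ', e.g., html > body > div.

Answer: tr > li > input > h2

Derivation:
After 1 (firstChild): div
After 2 (nextSibling): html
After 3 (parentNode): tr
After 4 (lastChild): a
After 5 (previousSibling): li
After 6 (lastChild): input
After 7 (lastChild): h2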